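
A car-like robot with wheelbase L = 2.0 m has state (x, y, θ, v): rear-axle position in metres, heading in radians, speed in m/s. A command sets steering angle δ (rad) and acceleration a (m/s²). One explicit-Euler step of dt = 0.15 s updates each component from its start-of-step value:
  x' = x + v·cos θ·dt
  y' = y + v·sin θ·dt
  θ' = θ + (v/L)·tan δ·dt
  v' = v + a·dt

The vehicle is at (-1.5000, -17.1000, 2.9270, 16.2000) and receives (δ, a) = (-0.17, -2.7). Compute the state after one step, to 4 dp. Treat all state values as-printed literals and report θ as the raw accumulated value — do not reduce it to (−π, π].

x' = -1.5000 + 16.2000·cos(2.9270)·0.15 = -3.8743
y' = -17.1000 + 16.2000·sin(2.9270)·0.15 = -16.5825
θ' = 2.9270 + (16.2000/2.0)·tan(-0.17)·0.15 = 2.7184
v' = 16.2000 − 2.7000·0.15 = 15.7950

(-3.8743, -16.5825, 2.7184, 15.7950)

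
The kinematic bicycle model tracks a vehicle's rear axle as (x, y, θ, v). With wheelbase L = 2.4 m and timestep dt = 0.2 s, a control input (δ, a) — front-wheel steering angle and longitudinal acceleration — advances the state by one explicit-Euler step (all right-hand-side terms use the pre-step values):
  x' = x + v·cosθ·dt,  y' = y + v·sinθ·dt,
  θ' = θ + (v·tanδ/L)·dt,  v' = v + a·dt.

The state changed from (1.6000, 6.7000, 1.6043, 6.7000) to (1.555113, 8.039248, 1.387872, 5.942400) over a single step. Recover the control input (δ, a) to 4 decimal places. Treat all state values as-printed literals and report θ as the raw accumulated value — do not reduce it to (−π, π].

δ = -0.3698, a = -3.7880

a = (v'−v)/dt = (-0.757600)/0.2 = -3.7880
Δθ = θ'−θ = -0.216428;  (v·dt/L) = 6.7000·0.2/2.4 = 0.558333
tan δ = Δθ·L/(v·dt) = -0.387632  →  δ = -0.3698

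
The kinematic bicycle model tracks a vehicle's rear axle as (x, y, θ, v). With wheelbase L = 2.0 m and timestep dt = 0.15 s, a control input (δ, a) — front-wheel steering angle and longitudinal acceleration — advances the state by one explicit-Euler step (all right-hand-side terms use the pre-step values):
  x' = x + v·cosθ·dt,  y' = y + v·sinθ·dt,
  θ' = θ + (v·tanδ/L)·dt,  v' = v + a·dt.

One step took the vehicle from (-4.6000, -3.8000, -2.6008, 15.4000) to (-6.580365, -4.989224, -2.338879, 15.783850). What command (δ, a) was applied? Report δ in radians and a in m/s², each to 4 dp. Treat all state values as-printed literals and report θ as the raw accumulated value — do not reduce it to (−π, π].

a = (v'−v)/dt = (0.383850)/0.15 = 2.5590
Δθ = θ'−θ = 0.261921;  (v·dt/L) = 15.4000·0.15/2.0 = 1.155000
tan δ = Δθ·L/(v·dt) = 0.226771  →  δ = 0.2230

δ = 0.2230, a = 2.5590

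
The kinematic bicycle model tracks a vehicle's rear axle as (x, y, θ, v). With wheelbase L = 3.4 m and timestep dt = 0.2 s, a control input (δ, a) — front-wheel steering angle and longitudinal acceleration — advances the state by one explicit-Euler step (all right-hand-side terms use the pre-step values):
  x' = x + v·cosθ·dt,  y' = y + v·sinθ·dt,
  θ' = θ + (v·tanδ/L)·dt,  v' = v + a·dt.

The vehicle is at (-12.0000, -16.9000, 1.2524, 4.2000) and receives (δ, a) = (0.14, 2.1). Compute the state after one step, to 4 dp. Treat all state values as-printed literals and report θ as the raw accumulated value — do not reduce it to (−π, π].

x' = -12.0000 + 4.2000·cos(1.2524)·0.2 = -11.7370
y' = -16.9000 + 4.2000·sin(1.2524)·0.2 = -16.1022
θ' = 1.2524 + (4.2000/3.4)·tan(0.14)·0.2 = 1.2872
v' = 4.2000 + 2.1000·0.2 = 4.6200

(-11.7370, -16.1022, 1.2872, 4.6200)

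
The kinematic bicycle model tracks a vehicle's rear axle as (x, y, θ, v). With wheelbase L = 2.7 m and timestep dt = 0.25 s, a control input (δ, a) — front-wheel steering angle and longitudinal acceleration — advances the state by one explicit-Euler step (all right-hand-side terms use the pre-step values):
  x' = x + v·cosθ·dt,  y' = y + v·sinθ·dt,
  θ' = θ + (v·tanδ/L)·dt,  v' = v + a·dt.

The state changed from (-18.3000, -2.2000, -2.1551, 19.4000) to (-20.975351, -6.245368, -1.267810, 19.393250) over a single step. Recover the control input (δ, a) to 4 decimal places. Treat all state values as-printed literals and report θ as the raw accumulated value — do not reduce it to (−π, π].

a = (v'−v)/dt = (-0.006750)/0.25 = -0.0270
Δθ = θ'−θ = 0.887290;  (v·dt/L) = 19.4000·0.25/2.7 = 1.796296
tan δ = Δθ·L/(v·dt) = 0.493955  →  δ = 0.4588

δ = 0.4588, a = -0.0270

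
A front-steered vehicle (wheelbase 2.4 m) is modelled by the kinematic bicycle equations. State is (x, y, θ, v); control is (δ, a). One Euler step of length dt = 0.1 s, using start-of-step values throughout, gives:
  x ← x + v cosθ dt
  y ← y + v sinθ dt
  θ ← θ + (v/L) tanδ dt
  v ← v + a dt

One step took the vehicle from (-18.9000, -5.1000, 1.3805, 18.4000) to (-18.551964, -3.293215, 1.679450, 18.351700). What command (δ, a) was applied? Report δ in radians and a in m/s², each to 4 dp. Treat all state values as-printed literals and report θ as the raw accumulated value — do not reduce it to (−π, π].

a = (v'−v)/dt = (-0.048300)/0.1 = -0.4830
Δθ = θ'−θ = 0.298950;  (v·dt/L) = 18.4000·0.1/2.4 = 0.766667
tan δ = Δθ·L/(v·dt) = 0.389935  →  δ = 0.3718

δ = 0.3718, a = -0.4830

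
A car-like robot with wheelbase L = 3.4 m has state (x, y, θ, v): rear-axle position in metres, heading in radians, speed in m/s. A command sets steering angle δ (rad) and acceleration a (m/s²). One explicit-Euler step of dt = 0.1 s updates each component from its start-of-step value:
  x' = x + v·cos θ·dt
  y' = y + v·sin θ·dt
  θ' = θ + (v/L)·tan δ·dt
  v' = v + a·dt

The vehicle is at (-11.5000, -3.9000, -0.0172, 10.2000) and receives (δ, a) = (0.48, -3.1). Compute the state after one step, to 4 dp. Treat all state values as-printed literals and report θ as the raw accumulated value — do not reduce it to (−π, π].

(-10.4802, -3.9175, 0.1390, 9.8900)

x' = -11.5000 + 10.2000·cos(-0.0172)·0.1 = -10.4802
y' = -3.9000 + 10.2000·sin(-0.0172)·0.1 = -3.9175
θ' = -0.0172 + (10.2000/3.4)·tan(0.48)·0.1 = 0.1390
v' = 10.2000 − 3.1000·0.1 = 9.8900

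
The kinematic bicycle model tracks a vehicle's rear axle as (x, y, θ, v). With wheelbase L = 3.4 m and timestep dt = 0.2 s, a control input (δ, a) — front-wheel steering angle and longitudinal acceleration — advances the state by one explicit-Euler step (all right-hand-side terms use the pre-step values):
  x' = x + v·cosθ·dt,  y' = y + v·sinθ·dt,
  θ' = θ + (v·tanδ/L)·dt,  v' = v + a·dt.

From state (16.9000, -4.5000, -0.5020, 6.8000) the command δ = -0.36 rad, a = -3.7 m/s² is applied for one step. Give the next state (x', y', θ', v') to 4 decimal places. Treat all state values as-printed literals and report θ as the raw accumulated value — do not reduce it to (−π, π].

x' = 16.9000 + 6.8000·cos(-0.5020)·0.2 = 18.0922
y' = -4.5000 + 6.8000·sin(-0.5020)·0.2 = -5.1544
θ' = -0.5020 + (6.8000/3.4)·tan(-0.36)·0.2 = -0.6526
v' = 6.8000 − 3.7000·0.2 = 6.0600

(18.0922, -5.1544, -0.6526, 6.0600)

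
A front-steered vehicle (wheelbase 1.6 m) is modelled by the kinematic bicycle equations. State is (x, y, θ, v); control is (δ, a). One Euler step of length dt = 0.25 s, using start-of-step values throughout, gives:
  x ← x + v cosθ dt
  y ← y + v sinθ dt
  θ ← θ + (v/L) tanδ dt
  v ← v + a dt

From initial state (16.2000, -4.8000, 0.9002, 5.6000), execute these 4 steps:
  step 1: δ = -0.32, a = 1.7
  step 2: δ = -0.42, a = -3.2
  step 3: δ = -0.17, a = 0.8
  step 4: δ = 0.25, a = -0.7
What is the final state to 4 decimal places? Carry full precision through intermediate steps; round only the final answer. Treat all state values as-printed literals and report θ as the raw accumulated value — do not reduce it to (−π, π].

(20.9418, -2.5262, 0.2661, 5.2500)

after step 1 (δ=-0.32, a=1.7): (17.070035, -3.703168, 0.610234, 6.025000)
after step 2 (δ=-0.42, a=-3.2): (18.304427, -2.839997, 0.189828, 5.225000)
after step 3 (δ=-0.17, a=0.8): (19.587213, -2.593521, 0.049686, 5.425000)
after step 4 (δ=0.25, a=-0.7): (20.941789, -2.526162, 0.266129, 5.250000)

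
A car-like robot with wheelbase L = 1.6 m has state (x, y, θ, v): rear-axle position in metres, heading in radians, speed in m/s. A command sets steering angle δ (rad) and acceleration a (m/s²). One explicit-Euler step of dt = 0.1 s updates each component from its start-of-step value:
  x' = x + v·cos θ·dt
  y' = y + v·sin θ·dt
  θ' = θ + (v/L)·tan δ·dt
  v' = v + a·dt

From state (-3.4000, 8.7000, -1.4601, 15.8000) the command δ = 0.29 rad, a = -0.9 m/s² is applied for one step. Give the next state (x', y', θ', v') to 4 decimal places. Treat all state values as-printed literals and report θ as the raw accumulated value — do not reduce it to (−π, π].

x' = -3.4000 + 15.8000·cos(-1.4601)·0.1 = -3.2255
y' = 8.7000 + 15.8000·sin(-1.4601)·0.1 = 7.1297
θ' = -1.4601 + (15.8000/1.6)·tan(0.29)·0.1 = -1.1654
v' = 15.8000 − 0.9000·0.1 = 15.7100

(-3.2255, 7.1297, -1.1654, 15.7100)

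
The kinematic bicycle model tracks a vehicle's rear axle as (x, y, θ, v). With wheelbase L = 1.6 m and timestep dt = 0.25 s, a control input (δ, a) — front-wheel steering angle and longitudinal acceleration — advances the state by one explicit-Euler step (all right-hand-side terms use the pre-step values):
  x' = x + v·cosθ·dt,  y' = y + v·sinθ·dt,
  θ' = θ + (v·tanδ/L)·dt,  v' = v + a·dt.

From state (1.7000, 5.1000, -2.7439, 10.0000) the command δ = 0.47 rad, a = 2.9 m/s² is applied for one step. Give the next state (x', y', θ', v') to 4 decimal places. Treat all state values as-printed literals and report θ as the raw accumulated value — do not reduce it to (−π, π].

x' = 1.7000 + 10.0000·cos(-2.7439)·0.25 = -0.6049
y' = 5.1000 + 10.0000·sin(-2.7439)·0.25 = 4.1318
θ' = -2.7439 + (10.0000/1.6)·tan(0.47)·0.25 = -1.9502
v' = 10.0000 + 2.9000·0.25 = 10.7250

(-0.6049, 4.1318, -1.9502, 10.7250)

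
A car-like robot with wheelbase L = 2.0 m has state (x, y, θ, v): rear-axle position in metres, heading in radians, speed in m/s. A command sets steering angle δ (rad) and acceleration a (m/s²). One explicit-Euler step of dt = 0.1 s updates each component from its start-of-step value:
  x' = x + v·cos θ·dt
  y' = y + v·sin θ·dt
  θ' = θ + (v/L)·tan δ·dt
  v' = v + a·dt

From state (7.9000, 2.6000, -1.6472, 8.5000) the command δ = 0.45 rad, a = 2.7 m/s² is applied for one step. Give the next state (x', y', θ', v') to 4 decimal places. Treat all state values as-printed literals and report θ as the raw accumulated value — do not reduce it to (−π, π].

x' = 7.9000 + 8.5000·cos(-1.6472)·0.1 = 7.8351
y' = 2.6000 + 8.5000·sin(-1.6472)·0.1 = 1.7525
θ' = -1.6472 + (8.5000/2.0)·tan(0.45)·0.1 = -1.4419
v' = 8.5000 + 2.7000·0.1 = 8.7700

(7.8351, 1.7525, -1.4419, 8.7700)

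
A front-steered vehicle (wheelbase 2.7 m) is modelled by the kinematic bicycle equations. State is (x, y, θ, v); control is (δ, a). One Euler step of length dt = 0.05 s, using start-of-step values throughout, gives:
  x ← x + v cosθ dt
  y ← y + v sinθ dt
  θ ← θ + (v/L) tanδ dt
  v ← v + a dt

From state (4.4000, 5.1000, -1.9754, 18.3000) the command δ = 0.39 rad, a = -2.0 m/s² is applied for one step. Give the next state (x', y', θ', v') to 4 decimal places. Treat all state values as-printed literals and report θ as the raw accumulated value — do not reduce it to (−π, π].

(4.0398, 4.2589, -1.8361, 18.2000)

x' = 4.4000 + 18.3000·cos(-1.9754)·0.05 = 4.0398
y' = 5.1000 + 18.3000·sin(-1.9754)·0.05 = 4.2589
θ' = -1.9754 + (18.3000/2.7)·tan(0.39)·0.05 = -1.8361
v' = 18.3000 − 2.0000·0.05 = 18.2000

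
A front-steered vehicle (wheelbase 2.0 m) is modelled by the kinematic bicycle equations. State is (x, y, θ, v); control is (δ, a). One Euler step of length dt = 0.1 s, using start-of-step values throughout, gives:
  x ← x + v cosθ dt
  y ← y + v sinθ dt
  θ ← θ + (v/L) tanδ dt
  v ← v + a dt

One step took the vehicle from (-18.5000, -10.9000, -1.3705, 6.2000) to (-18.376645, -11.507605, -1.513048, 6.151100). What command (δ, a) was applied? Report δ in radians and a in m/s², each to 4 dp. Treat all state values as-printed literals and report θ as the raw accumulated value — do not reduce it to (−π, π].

a = (v'−v)/dt = (-0.048900)/0.1 = -0.4890
Δθ = θ'−θ = -0.142548;  (v·dt/L) = 6.2000·0.1/2.0 = 0.310000
tan δ = Δθ·L/(v·dt) = -0.459832  →  δ = -0.4310

δ = -0.4310, a = -0.4890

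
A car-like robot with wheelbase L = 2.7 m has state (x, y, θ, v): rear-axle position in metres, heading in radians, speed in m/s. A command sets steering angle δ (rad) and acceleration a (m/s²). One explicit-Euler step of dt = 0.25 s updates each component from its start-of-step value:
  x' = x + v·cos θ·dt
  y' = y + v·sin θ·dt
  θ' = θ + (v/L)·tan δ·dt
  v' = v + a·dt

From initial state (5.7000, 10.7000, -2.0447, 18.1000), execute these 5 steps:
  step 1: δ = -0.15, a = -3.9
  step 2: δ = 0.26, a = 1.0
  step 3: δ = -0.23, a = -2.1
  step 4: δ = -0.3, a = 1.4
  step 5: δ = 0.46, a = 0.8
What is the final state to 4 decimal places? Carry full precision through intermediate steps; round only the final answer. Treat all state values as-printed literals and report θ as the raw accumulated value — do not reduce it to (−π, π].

(-7.1229, -5.6361, -1.9464, 17.4000)

after step 1 (δ=-0.15, a=-3.9): (3.634956, 6.673684, -2.297991, 17.125000)
after step 2 (δ=0.26, a=1.0): (0.788880, 3.475411, -1.876175, 17.375000)
after step 3 (δ=-0.23, a=-2.1): (-0.517086, -0.667368, -2.252864, 16.850000)
after step 4 (δ=-0.3, a=1.4): (-3.172643, -3.937410, -2.735486, 17.200000)
after step 5 (δ=0.46, a=0.8): (-7.122906, -5.636064, -1.946438, 17.400000)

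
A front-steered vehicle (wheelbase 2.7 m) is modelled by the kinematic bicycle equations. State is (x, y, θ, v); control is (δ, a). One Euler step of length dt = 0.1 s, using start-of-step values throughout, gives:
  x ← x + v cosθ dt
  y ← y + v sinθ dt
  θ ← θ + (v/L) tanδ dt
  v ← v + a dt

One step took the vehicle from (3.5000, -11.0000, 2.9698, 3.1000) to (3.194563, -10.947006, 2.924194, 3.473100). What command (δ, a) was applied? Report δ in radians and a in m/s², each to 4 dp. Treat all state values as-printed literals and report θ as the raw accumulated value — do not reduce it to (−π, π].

a = (v'−v)/dt = (0.373100)/0.1 = 3.7310
Δθ = θ'−θ = -0.045606;  (v·dt/L) = 3.1000·0.1/2.7 = 0.114815
tan δ = Δθ·L/(v·dt) = -0.397214  →  δ = -0.3781

δ = -0.3781, a = 3.7310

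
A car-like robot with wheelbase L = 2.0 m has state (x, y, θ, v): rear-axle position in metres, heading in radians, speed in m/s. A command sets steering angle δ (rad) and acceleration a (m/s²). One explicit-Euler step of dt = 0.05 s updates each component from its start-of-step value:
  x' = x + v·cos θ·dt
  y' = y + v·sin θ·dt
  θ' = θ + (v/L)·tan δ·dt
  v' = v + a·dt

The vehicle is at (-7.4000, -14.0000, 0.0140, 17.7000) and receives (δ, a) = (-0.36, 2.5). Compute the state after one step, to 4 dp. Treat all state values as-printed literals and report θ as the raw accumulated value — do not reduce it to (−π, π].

x' = -7.4000 + 17.7000·cos(0.0140)·0.05 = -6.5151
y' = -14.0000 + 17.7000·sin(0.0140)·0.05 = -13.9876
θ' = 0.0140 + (17.7000/2.0)·tan(-0.36)·0.05 = -0.1526
v' = 17.7000 + 2.5000·0.05 = 17.8250

(-6.5151, -13.9876, -0.1526, 17.8250)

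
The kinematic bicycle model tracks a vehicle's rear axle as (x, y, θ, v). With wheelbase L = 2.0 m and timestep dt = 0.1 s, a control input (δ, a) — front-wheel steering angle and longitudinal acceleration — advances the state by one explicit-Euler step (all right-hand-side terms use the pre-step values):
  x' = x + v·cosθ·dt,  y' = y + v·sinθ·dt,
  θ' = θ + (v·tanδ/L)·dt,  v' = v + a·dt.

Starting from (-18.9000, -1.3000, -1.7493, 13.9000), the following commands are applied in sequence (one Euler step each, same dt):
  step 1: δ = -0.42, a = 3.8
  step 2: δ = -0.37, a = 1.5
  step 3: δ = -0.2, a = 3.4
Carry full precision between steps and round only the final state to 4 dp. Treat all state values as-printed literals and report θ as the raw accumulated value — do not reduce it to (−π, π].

(-20.8176, -4.9688, -2.4829, 14.7700)

after step 1 (δ=-0.42, a=3.8): (-19.146805, -2.667914, -2.059668, 14.280000)
after step 2 (δ=-0.37, a=1.5): (-19.817436, -3.928642, -2.336602, 14.430000)
after step 3 (δ=-0.2, a=3.4): (-20.817606, -4.968791, -2.482858, 14.770000)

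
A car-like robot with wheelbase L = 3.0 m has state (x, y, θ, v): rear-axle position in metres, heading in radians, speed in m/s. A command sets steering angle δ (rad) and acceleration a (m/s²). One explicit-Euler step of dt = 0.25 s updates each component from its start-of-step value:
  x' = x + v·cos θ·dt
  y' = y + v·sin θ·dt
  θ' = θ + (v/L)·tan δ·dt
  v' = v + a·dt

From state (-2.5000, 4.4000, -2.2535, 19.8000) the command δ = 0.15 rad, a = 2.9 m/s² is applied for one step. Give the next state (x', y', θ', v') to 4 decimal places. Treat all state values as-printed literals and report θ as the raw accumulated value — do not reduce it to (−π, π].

x' = -2.5000 + 19.8000·cos(-2.2535)·0.25 = -5.6229
y' = 4.4000 + 19.8000·sin(-2.2535)·0.25 = 0.5594
θ' = -2.2535 + (19.8000/3.0)·tan(0.15)·0.25 = -2.0041
v' = 19.8000 + 2.9000·0.25 = 20.5250

(-5.6229, 0.5594, -2.0041, 20.5250)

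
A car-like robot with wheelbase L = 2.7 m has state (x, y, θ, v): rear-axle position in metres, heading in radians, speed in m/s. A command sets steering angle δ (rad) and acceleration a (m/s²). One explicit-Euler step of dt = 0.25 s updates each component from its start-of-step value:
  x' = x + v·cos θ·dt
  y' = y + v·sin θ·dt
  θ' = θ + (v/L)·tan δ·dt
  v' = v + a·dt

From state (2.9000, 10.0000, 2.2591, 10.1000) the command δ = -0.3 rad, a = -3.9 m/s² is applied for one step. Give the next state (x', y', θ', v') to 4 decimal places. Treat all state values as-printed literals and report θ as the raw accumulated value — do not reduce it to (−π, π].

(1.2960, 11.9501, 1.9698, 9.1250)

x' = 2.9000 + 10.1000·cos(2.2591)·0.25 = 1.2960
y' = 10.0000 + 10.1000·sin(2.2591)·0.25 = 11.9501
θ' = 2.2591 + (10.1000/2.7)·tan(-0.3)·0.25 = 1.9698
v' = 10.1000 − 3.9000·0.25 = 9.1250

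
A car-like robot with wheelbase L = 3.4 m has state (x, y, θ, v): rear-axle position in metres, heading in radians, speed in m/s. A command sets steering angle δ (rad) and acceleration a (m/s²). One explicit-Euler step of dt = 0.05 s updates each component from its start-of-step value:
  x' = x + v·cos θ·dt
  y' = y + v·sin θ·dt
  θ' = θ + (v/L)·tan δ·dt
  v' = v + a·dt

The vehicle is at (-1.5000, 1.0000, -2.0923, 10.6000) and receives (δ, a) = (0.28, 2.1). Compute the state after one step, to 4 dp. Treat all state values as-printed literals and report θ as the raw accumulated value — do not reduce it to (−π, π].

(-1.7640, 0.5405, -2.0475, 10.7050)

x' = -1.5000 + 10.6000·cos(-2.0923)·0.05 = -1.7640
y' = 1.0000 + 10.6000·sin(-2.0923)·0.05 = 0.5405
θ' = -2.0923 + (10.6000/3.4)·tan(0.28)·0.05 = -2.0475
v' = 10.6000 + 2.1000·0.05 = 10.7050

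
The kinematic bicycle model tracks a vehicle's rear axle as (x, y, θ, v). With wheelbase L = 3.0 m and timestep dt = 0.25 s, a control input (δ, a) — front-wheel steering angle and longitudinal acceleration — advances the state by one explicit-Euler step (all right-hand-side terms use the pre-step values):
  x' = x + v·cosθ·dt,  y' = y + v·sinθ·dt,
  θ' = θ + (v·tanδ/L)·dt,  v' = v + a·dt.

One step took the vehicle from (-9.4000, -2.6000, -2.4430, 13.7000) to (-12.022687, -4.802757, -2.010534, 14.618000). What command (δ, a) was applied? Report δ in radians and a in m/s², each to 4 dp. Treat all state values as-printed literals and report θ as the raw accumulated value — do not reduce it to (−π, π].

δ = 0.3621, a = 3.6720

a = (v'−v)/dt = (0.918000)/0.25 = 3.6720
Δθ = θ'−θ = 0.432466;  (v·dt/L) = 13.7000·0.25/3.0 = 1.141667
tan δ = Δθ·L/(v·dt) = 0.378802  →  δ = 0.3621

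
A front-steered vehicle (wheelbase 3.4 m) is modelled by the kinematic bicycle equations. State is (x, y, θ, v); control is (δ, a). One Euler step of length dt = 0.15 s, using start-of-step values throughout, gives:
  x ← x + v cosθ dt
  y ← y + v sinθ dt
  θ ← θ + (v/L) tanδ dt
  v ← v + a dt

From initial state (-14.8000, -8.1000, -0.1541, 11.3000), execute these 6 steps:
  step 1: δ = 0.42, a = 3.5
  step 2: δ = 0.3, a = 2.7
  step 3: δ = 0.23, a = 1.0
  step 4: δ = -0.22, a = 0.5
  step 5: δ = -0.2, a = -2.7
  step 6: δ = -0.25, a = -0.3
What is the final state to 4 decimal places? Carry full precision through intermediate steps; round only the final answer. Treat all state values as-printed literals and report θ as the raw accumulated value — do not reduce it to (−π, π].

after step 1 (δ=0.42, a=3.5): (-13.125086, -8.360167, 0.068530, 11.825000)
after step 2 (δ=0.3, a=2.7): (-11.355499, -8.238708, 0.229908, 12.230000)
after step 3 (δ=0.23, a=1.0): (-9.569269, -7.820648, 0.356242, 12.380000)
after step 4 (δ=-0.22, a=0.5): (-7.828863, -7.173011, 0.234106, 12.455000)
after step 5 (δ=-0.2, a=-2.7): (-6.011575, -6.739627, 0.122720, 12.050000)
after step 6 (δ=-0.25, a=-0.3): (-4.217668, -6.518367, -0.013024, 12.005000)

(-4.2177, -6.5184, -0.0130, 12.0050)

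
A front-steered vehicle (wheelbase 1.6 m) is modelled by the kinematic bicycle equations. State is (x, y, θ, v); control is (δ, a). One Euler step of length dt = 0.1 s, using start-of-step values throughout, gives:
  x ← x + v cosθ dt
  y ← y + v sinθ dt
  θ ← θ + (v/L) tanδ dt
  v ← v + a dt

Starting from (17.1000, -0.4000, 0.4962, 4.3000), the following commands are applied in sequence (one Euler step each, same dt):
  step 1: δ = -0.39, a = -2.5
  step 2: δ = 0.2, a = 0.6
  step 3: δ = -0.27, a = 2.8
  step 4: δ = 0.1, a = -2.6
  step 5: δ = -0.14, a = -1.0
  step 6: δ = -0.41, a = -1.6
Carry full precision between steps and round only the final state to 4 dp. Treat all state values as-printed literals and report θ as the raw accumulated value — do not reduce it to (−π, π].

after step 1 (δ=-0.39, a=-2.5): (17.478141, -0.195282, 0.385729, 4.050000)
after step 2 (δ=0.2, a=0.6): (17.853384, -0.042907, 0.437040, 4.110000)
after step 3 (δ=-0.27, a=2.8): (18.225753, 0.131052, 0.365948, 4.390000)
after step 4 (δ=0.1, a=-2.6): (18.635685, 0.288142, 0.393477, 4.130000)
after step 5 (δ=-0.14, a=-1.0): (19.017124, 0.446487, 0.357102, 4.030000)
after step 6 (δ=-0.41, a=-1.6): (19.394700, 0.587359, 0.247629, 3.870000)

(19.3947, 0.5874, 0.2476, 3.8700)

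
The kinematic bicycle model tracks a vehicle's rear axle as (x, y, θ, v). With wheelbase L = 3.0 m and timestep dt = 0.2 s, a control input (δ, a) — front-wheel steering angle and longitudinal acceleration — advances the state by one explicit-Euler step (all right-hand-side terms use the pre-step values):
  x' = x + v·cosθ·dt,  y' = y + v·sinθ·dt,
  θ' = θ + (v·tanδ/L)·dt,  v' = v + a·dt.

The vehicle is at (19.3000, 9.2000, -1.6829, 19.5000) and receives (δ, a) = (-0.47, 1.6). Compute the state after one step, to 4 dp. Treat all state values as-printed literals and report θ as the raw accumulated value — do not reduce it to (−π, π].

(18.8637, 5.3245, -2.3433, 19.8200)

x' = 19.3000 + 19.5000·cos(-1.6829)·0.2 = 18.8637
y' = 9.2000 + 19.5000·sin(-1.6829)·0.2 = 5.3245
θ' = -1.6829 + (19.5000/3.0)·tan(-0.47)·0.2 = -2.3433
v' = 19.5000 + 1.6000·0.2 = 19.8200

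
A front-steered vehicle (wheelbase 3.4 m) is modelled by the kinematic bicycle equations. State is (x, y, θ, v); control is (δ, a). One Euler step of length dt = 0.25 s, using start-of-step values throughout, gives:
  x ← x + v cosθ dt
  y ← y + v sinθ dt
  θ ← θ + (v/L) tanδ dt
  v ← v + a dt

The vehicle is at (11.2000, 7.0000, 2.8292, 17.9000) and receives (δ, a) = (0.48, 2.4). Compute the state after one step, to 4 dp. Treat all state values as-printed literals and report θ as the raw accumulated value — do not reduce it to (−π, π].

x' = 11.2000 + 17.9000·cos(2.8292)·0.25 = 6.9416
y' = 7.0000 + 17.9000·sin(2.8292)·0.25 = 8.3753
θ' = 2.8292 + (17.9000/3.4)·tan(0.48)·0.25 = 3.5144
v' = 17.9000 + 2.4000·0.25 = 18.5000

(6.9416, 8.3753, 3.5144, 18.5000)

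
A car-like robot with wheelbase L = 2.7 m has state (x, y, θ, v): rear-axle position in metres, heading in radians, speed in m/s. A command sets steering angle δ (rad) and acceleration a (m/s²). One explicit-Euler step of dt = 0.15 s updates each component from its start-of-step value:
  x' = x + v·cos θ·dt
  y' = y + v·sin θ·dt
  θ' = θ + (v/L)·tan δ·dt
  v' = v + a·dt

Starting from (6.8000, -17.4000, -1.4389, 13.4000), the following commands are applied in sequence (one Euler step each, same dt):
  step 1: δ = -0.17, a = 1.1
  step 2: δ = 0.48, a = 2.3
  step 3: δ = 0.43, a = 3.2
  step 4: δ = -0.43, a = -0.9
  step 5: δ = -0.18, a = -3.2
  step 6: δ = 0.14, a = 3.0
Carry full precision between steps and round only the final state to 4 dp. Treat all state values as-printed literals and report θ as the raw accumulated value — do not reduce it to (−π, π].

after step 1 (δ=-0.17, a=1.1): (7.064344, -19.392542, -1.566689, 13.565000)
after step 2 (δ=0.48, a=2.3): (7.072701, -21.427275, -1.174351, 13.910000)
after step 3 (δ=0.43, a=3.2): (7.878386, -23.351944, -0.819939, 14.390000)
after step 4 (δ=-0.43, a=-0.9): (9.351057, -24.930032, -1.186581, 14.255000)
after step 5 (δ=-0.18, a=-3.2): (10.152542, -26.912388, -1.330691, 13.775000)
after step 6 (δ=0.14, a=3.0): (10.643907, -28.919363, -1.222846, 14.225000)

(10.6439, -28.9194, -1.2228, 14.2250)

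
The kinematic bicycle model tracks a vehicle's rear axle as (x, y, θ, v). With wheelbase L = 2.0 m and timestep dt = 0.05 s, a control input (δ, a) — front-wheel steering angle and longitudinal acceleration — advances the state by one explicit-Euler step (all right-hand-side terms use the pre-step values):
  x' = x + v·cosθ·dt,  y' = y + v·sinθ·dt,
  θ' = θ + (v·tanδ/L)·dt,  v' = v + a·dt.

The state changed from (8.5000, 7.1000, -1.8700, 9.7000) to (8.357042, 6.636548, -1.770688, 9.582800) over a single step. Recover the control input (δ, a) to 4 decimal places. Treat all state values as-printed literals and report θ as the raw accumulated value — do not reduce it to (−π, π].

δ = 0.3887, a = -2.3440

a = (v'−v)/dt = (-0.117200)/0.05 = -2.3440
Δθ = θ'−θ = 0.099312;  (v·dt/L) = 9.7000·0.05/2.0 = 0.242500
tan δ = Δθ·L/(v·dt) = 0.409534  →  δ = 0.3887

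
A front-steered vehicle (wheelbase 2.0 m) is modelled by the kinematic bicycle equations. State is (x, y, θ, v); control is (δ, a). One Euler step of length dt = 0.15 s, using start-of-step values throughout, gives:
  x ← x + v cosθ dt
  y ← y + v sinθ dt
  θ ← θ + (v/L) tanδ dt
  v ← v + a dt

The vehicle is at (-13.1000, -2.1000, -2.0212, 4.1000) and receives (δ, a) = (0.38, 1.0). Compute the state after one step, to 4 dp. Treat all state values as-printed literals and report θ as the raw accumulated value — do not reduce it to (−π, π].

x' = -13.1000 + 4.1000·cos(-2.0212)·0.15 = -13.3677
y' = -2.1000 + 4.1000·sin(-2.0212)·0.15 = -2.6537
θ' = -2.0212 + (4.1000/2.0)·tan(0.38)·0.15 = -1.8984
v' = 4.1000 + 1.0000·0.15 = 4.2500

(-13.3677, -2.6537, -1.8984, 4.2500)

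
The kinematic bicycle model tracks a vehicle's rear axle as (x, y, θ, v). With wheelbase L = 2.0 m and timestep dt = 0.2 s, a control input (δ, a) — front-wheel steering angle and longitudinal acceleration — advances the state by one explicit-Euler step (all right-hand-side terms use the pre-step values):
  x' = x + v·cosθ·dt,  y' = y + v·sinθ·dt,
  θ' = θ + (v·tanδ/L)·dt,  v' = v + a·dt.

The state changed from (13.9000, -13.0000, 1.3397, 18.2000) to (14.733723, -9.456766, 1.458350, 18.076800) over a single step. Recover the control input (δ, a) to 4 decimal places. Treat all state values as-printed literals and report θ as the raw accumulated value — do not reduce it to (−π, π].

a = (v'−v)/dt = (-0.123200)/0.2 = -0.6160
Δθ = θ'−θ = 0.118650;  (v·dt/L) = 18.2000·0.2/2.0 = 1.820000
tan δ = Δθ·L/(v·dt) = 0.065192  →  δ = 0.0651

δ = 0.0651, a = -0.6160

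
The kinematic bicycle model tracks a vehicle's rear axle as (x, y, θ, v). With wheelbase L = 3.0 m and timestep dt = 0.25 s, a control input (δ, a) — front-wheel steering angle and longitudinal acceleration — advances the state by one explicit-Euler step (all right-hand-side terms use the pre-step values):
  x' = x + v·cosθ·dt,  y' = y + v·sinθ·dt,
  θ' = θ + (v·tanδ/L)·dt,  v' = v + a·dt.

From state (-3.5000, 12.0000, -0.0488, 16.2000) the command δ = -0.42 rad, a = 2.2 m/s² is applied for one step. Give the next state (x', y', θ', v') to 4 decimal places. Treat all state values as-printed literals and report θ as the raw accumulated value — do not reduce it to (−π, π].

x' = -3.5000 + 16.2000·cos(-0.0488)·0.25 = 0.5452
y' = 12.0000 + 16.2000·sin(-0.0488)·0.25 = 11.8024
θ' = -0.0488 + (16.2000/3.0)·tan(-0.42)·0.25 = -0.6517
v' = 16.2000 + 2.2000·0.25 = 16.7500

(0.5452, 11.8024, -0.6517, 16.7500)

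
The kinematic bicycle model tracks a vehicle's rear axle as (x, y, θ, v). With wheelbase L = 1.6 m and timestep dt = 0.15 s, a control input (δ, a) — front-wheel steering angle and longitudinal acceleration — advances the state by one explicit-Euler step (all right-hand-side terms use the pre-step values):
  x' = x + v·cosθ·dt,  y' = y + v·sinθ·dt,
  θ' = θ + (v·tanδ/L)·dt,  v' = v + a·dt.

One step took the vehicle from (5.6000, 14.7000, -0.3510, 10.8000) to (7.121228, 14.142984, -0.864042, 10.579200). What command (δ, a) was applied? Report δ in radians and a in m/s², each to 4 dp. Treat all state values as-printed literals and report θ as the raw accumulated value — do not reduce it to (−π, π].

δ = -0.4690, a = -1.4720

a = (v'−v)/dt = (-0.220800)/0.15 = -1.4720
Δθ = θ'−θ = -0.513042;  (v·dt/L) = 10.8000·0.15/1.6 = 1.012500
tan δ = Δθ·L/(v·dt) = -0.506708  →  δ = -0.4690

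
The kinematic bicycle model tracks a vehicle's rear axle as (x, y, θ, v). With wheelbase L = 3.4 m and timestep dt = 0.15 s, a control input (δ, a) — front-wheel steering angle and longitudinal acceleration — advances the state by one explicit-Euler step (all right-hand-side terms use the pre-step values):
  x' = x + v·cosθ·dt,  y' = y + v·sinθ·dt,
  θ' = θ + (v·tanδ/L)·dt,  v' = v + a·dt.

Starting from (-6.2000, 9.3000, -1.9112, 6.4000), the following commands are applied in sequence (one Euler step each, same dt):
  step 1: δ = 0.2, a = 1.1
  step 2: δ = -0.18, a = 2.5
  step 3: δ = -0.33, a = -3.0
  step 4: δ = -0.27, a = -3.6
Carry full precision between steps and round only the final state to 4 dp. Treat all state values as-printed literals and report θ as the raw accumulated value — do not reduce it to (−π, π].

(-7.5541, 5.5863, -2.0908, 5.9500)

after step 1 (δ=0.2, a=1.1): (-6.520513, 8.395085, -1.853964, 6.565000)
after step 2 (δ=-0.18, a=2.5): (-6.795651, 7.449552, -1.906668, 6.940000)
after step 3 (δ=-0.33, a=-3.0): (-7.138757, 6.466720, -2.011542, 6.490000)
after step 4 (δ=-0.27, a=-3.6): (-7.554065, 5.586254, -2.090784, 5.950000)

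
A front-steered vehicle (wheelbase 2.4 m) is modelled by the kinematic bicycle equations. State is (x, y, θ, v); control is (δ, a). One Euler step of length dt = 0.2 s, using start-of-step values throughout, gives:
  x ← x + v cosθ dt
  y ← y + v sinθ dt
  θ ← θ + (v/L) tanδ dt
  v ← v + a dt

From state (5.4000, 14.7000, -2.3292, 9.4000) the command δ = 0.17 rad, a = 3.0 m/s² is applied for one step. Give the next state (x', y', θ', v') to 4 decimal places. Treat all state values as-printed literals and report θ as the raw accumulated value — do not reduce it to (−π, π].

(4.1070, 13.3352, -2.1947, 10.0000)

x' = 5.4000 + 9.4000·cos(-2.3292)·0.2 = 4.1070
y' = 14.7000 + 9.4000·sin(-2.3292)·0.2 = 13.3352
θ' = -2.3292 + (9.4000/2.4)·tan(0.17)·0.2 = -2.1947
v' = 9.4000 + 3.0000·0.2 = 10.0000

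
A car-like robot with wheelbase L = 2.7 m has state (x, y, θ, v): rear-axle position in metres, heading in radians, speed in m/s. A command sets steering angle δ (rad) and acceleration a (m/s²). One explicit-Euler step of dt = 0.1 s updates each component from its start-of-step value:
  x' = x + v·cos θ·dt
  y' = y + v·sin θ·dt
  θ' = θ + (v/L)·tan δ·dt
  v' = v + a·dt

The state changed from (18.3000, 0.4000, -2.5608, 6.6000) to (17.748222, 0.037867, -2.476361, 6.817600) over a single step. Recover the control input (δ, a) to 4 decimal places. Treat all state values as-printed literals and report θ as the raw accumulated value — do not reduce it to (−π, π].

δ = 0.3326, a = 2.1760

a = (v'−v)/dt = (0.217600)/0.1 = 2.1760
Δθ = θ'−θ = 0.084439;  (v·dt/L) = 6.6000·0.1/2.7 = 0.244444
tan δ = Δθ·L/(v·dt) = 0.345432  →  δ = 0.3326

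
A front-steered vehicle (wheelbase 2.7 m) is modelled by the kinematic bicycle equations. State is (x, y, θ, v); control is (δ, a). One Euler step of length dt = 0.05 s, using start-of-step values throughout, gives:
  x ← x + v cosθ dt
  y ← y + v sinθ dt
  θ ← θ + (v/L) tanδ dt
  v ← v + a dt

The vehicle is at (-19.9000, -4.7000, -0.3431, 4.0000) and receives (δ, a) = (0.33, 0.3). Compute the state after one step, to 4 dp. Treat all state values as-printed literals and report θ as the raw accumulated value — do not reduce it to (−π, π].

x' = -19.9000 + 4.0000·cos(-0.3431)·0.05 = -19.7117
y' = -4.7000 + 4.0000·sin(-0.3431)·0.05 = -4.7673
θ' = -0.3431 + (4.0000/2.7)·tan(0.33)·0.05 = -0.3177
v' = 4.0000 + 0.3000·0.05 = 4.0150

(-19.7117, -4.7673, -0.3177, 4.0150)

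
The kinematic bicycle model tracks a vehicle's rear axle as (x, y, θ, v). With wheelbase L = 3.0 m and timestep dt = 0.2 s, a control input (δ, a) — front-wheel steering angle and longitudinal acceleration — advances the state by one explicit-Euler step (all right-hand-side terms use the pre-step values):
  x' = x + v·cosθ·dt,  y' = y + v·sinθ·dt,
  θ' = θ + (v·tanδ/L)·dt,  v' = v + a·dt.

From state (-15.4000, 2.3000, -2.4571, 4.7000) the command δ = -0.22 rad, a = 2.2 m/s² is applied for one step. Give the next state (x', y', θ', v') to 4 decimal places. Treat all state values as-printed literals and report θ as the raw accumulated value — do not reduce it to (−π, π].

(-16.1283, 1.7057, -2.5272, 5.1400)

x' = -15.4000 + 4.7000·cos(-2.4571)·0.2 = -16.1283
y' = 2.3000 + 4.7000·sin(-2.4571)·0.2 = 1.7057
θ' = -2.4571 + (4.7000/3.0)·tan(-0.22)·0.2 = -2.5272
v' = 4.7000 + 2.2000·0.2 = 5.1400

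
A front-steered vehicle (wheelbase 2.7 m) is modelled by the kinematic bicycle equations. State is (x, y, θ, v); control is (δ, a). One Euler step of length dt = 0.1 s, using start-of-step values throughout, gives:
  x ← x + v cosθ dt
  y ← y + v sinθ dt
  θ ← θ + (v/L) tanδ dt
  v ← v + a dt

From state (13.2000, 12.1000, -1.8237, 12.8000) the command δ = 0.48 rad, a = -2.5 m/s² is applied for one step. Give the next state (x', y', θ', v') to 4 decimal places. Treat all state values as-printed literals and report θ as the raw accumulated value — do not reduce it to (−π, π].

(12.8797, 10.8607, -1.5769, 12.5500)

x' = 13.2000 + 12.8000·cos(-1.8237)·0.1 = 12.8797
y' = 12.1000 + 12.8000·sin(-1.8237)·0.1 = 10.8607
θ' = -1.8237 + (12.8000/2.7)·tan(0.48)·0.1 = -1.5769
v' = 12.8000 − 2.5000·0.1 = 12.5500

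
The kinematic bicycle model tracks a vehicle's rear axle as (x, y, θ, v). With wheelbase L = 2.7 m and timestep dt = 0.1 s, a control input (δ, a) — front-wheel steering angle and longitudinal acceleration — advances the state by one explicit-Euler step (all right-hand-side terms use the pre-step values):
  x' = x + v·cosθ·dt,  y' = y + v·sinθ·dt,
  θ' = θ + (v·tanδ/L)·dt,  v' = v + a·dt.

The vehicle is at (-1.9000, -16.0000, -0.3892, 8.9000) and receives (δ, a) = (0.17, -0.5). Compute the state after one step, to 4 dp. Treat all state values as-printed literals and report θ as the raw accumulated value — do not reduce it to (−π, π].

(-1.0766, -16.3377, -0.3326, 8.8500)

x' = -1.9000 + 8.9000·cos(-0.3892)·0.1 = -1.0766
y' = -16.0000 + 8.9000·sin(-0.3892)·0.1 = -16.3377
θ' = -0.3892 + (8.9000/2.7)·tan(0.17)·0.1 = -0.3326
v' = 8.9000 − 0.5000·0.1 = 8.8500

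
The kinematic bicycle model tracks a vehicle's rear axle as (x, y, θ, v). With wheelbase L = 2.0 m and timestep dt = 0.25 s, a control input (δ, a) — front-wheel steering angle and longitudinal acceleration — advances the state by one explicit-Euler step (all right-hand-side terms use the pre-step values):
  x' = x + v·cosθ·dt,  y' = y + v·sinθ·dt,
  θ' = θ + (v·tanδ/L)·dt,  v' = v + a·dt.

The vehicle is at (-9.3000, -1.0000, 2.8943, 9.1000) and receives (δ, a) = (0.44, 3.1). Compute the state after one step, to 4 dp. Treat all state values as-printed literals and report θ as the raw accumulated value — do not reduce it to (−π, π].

x' = -9.3000 + 9.1000·cos(2.8943)·0.25 = -11.5058
y' = -1.0000 + 9.1000·sin(2.8943)·0.25 = -0.4431
θ' = 2.8943 + (9.1000/2.0)·tan(0.44)·0.25 = 3.4298
v' = 9.1000 + 3.1000·0.25 = 9.8750

(-11.5058, -0.4431, 3.4298, 9.8750)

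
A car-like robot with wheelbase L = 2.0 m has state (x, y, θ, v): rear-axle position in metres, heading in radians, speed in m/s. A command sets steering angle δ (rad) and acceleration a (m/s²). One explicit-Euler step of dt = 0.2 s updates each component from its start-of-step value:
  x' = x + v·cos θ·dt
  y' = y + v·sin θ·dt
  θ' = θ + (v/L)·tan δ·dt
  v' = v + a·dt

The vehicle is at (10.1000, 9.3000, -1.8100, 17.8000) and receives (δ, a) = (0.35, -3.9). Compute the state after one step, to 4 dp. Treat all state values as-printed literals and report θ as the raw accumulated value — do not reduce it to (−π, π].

(9.2565, 5.8414, -1.1602, 17.0200)

x' = 10.1000 + 17.8000·cos(-1.8100)·0.2 = 9.2565
y' = 9.3000 + 17.8000·sin(-1.8100)·0.2 = 5.8414
θ' = -1.8100 + (17.8000/2.0)·tan(0.35)·0.2 = -1.1602
v' = 17.8000 − 3.9000·0.2 = 17.0200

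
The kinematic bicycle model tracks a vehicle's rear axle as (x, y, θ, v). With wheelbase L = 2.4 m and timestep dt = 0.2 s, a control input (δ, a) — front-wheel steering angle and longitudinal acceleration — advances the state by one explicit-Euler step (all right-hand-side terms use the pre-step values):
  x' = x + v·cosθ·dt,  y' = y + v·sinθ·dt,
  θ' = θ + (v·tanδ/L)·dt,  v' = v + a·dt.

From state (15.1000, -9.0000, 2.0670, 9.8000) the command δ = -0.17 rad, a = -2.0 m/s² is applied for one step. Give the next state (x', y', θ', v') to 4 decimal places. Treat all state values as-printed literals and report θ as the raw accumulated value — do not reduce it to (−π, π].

x' = 15.1000 + 9.8000·cos(2.0670)·0.2 = 14.1669
y' = -9.0000 + 9.8000·sin(2.0670)·0.2 = -7.2764
θ' = 2.0670 + (9.8000/2.4)·tan(-0.17)·0.2 = 1.9268
v' = 9.8000 − 2.0000·0.2 = 9.4000

(14.1669, -7.2764, 1.9268, 9.4000)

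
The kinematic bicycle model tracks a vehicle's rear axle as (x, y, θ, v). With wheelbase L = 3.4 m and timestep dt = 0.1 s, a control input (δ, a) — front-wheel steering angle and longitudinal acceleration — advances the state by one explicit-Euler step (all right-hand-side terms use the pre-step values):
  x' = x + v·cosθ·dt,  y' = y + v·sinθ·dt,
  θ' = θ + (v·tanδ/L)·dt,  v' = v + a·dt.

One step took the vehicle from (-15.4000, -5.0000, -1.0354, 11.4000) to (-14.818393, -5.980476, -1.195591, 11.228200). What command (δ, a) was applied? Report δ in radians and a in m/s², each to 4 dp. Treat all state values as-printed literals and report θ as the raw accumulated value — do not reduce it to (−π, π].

a = (v'−v)/dt = (-0.171800)/0.1 = -1.7180
Δθ = θ'−θ = -0.160191;  (v·dt/L) = 11.4000·0.1/3.4 = 0.335294
tan δ = Δθ·L/(v·dt) = -0.477763  →  δ = -0.4457

δ = -0.4457, a = -1.7180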